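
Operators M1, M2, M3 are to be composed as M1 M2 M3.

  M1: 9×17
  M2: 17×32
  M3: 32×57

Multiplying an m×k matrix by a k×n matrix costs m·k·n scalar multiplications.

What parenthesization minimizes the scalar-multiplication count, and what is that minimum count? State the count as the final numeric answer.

(M1 (M2 M3)): cost 39729.
((M1 M2) M3): cost 21312.
Optimal: ((M1 M2) M3) with cost 21312.

21312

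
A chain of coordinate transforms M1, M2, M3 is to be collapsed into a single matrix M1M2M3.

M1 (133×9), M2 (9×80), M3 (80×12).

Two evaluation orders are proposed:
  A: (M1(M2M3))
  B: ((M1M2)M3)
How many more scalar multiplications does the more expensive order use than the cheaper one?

Order A = (M1(M2M3)): (M2M3): 9×80 by 80×12 → 9×12, cost 9·80·12 = 8640; (M1(M2M3)): 133×9 by 9×12 → 133×12, cost 133·9·12 = 14364; cumulative 23004. Total 23004.
Order B = ((M1M2)M3): (M1M2): 133×9 by 9×80 → 133×80, cost 133·9·80 = 95760; ((M1M2)M3): 133×80 by 80×12 → 133×12, cost 133·80·12 = 127680; cumulative 223440. Total 223440.
Difference: |23004 − 223440| = 200436.

200436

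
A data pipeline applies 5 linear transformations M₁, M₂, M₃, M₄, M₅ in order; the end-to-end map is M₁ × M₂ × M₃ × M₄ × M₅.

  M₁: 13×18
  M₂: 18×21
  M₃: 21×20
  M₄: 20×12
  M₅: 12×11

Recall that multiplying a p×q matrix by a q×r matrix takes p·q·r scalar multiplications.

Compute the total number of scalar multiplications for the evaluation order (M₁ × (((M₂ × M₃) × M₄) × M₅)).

16830

(M₂ × M₃): 18×21 by 21×20 → 18×20, cost 18·21·20 = 7560
((M₂ × M₃) × M₄): 18×20 by 20×12 → 18×12, cost 18·20·12 = 4320; cumulative 11880
(((M₂ × M₃) × M₄) × M₅): 18×12 by 12×11 → 18×11, cost 18·12·11 = 2376; cumulative 14256
(M₁ × (((M₂ × M₃) × M₄) × M₅)): 13×18 by 18×11 → 13×11, cost 13·18·11 = 2574; cumulative 16830
Total: 16830 scalar multiplications.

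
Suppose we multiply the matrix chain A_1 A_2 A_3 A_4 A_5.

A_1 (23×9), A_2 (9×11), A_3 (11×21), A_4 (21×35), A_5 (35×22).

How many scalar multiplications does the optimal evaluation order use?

Adjacent pairs: A_1A_2 = 23·9·11 = 2277; A_2A_3 = 9·11·21 = 2079; A_3A_4 = 11·21·35 = 8085; A_4A_5 = 21·35·22 = 16170.
Length 3: A_1..A_3: k=1: 0+2079+23·9·21=6426; k=2: 2277+0+23·11·21=7590 → min 6426 | A_2..A_4: k=2: 0+8085+9·11·35=11550; k=3: 2079+0+9·21·35=8694 → min 8694 | A_3..A_5: k=3: 0+16170+11·21·22=21252; k=4: 8085+0+11·35·22=16555 → min 16555.
Length 4: A_1..A_4: k=1: 0+8694+23·9·35=15939; k=2: 2277+8085+23·11·35=19217; k=3: 6426+0+23·21·35=23331 → min 15939 | A_2..A_5: k=2: 0+16555+9·11·22=18733; k=3: 2079+16170+9·21·22=22407; k=4: 8694+0+9·35·22=15624 → min 15624.
Length 5: A_1..A_5: k=1: 0+15624+23·9·22=20178; k=2: 2277+16555+23·11·22=24398; k=3: 6426+16170+23·21·22=33222; k=4: 15939+0+23·35·22=33649 → min 20178.
Optimal order: (A_1 (((A_2 A_3) A_4) A_5)) with cost 20178.

20178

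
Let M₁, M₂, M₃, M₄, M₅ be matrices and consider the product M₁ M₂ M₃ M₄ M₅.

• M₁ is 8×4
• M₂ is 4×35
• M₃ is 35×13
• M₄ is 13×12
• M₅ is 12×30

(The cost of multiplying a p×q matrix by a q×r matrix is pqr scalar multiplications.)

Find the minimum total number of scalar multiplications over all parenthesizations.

Adjacent pairs: M₁M₂ = 8·4·35 = 1120; M₂M₃ = 4·35·13 = 1820; M₃M₄ = 35·13·12 = 5460; M₄M₅ = 13·12·30 = 4680.
Length 3: M₁..M₃: k=1: 0+1820+8·4·13=2236; k=2: 1120+0+8·35·13=4760 → min 2236 | M₂..M₄: k=2: 0+5460+4·35·12=7140; k=3: 1820+0+4·13·12=2444 → min 2444 | M₃..M₅: k=3: 0+4680+35·13·30=18330; k=4: 5460+0+35·12·30=18060 → min 18060.
Length 4: M₁..M₄: k=1: 0+2444+8·4·12=2828; k=2: 1120+5460+8·35·12=9940; k=3: 2236+0+8·13·12=3484 → min 2828 | M₂..M₅: k=2: 0+18060+4·35·30=22260; k=3: 1820+4680+4·13·30=8060; k=4: 2444+0+4·12·30=3884 → min 3884.
Length 5: M₁..M₅: k=1: 0+3884+8·4·30=4844; k=2: 1120+18060+8·35·30=27580; k=3: 2236+4680+8·13·30=10036; k=4: 2828+0+8·12·30=5708 → min 4844.
Optimal order: (M₁ (((M₂ M₃) M₄) M₅)) with cost 4844.

4844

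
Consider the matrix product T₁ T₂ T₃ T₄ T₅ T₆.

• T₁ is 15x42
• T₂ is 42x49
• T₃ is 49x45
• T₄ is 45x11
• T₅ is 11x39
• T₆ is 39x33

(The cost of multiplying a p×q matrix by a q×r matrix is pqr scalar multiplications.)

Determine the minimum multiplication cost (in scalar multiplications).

Adjacent pairs: T₁T₂ = 15·42·49 = 30870; T₂T₃ = 42·49·45 = 92610; T₃T₄ = 49·45·11 = 24255; T₄T₅ = 45·11·39 = 19305; T₅T₆ = 11·39·33 = 14157.
Length 3: T₁..T₃: k=1: 0+92610+15·42·45=120960; k=2: 30870+0+15·49·45=63945 → min 63945 | T₂..T₄: k=2: 0+24255+42·49·11=46893; k=3: 92610+0+42·45·11=113400 → min 46893 | T₃..T₅: k=3: 0+19305+49·45·39=105300; k=4: 24255+0+49·11·39=45276 → min 45276 | T₄..T₆: k=4: 0+14157+45·11·33=30492; k=5: 19305+0+45·39·33=77220 → min 30492.
Length 4: T₁..T₄: k=1: 0+46893+15·42·11=53823; k=2: 30870+24255+15·49·11=63210; k=3: 63945+0+15·45·11=71370 → min 53823 | T₂..T₅: k=2: 0+45276+42·49·39=125538; k=3: 92610+19305+42·45·39=185625; k=4: 46893+0+42·11·39=64911 → min 64911 | T₃..T₆: k=3: 0+30492+49·45·33=103257; k=4: 24255+14157+49·11·33=56199; k=5: 45276+0+49·39·33=108339 → min 56199.
Length 5: T₁..T₅: k=1: 0+64911+15·42·39=89481; k=2: 30870+45276+15·49·39=104811; k=3: 63945+19305+15·45·39=109575; k=4: 53823+0+15·11·39=60258 → min 60258 | T₂..T₆: k=2: 0+56199+42·49·33=124113; k=3: 92610+30492+42·45·33=185472; k=4: 46893+14157+42·11·33=76296; k=5: 64911+0+42·39·33=118965 → min 76296.
Length 6: T₁..T₆: k=1: 0+76296+15·42·33=97086; k=2: 30870+56199+15·49·33=111324; k=3: 63945+30492+15·45·33=116712; k=4: 53823+14157+15·11·33=73425; k=5: 60258+0+15·39·33=79563 → min 73425.
Optimal order: ((T₁ (T₂ (T₃ T₄))) (T₅ T₆)) with cost 73425.

73425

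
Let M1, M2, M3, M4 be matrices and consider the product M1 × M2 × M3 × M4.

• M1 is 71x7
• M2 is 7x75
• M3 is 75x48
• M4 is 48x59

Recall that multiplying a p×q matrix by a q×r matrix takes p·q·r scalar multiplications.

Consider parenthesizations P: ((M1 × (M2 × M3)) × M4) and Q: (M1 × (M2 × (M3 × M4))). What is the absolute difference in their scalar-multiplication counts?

Order P = ((M1 × (M2 × M3)) × M4): (M2 × M3): 7×75 by 75×48 → 7×48, cost 7·75·48 = 25200; (M1 × (M2 × M3)): 71×7 by 7×48 → 71×48, cost 71·7·48 = 23856; cumulative 49056; ((M1 × (M2 × M3)) × M4): 71×48 by 48×59 → 71×59, cost 71·48·59 = 201072; cumulative 250128. Total 250128.
Order Q = (M1 × (M2 × (M3 × M4))): (M3 × M4): 75×48 by 48×59 → 75×59, cost 75·48·59 = 212400; (M2 × (M3 × M4)): 7×75 by 75×59 → 7×59, cost 7·75·59 = 30975; cumulative 243375; (M1 × (M2 × (M3 × M4))): 71×7 by 7×59 → 71×59, cost 71·7·59 = 29323; cumulative 272698. Total 272698.
Difference: |250128 − 272698| = 22570.

22570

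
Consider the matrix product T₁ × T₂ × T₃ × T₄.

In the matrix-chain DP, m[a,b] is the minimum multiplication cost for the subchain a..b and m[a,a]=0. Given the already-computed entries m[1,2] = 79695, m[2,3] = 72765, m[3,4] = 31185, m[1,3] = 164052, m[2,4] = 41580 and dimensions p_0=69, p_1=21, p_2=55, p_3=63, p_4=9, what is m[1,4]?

54621

m[1,4] = min over k∈[1,3] of m[1,k]+m[k+1,4]+p_{0}·p_k·p_{4}.
k=1: 0 + 41580 + 69·21·9 = 54621; k=2: 79695 + 31185 + 69·55·9 = 145035; k=3: 164052 + 0 + 69·63·9 = 203175.
Minimum: 54621 at k=1.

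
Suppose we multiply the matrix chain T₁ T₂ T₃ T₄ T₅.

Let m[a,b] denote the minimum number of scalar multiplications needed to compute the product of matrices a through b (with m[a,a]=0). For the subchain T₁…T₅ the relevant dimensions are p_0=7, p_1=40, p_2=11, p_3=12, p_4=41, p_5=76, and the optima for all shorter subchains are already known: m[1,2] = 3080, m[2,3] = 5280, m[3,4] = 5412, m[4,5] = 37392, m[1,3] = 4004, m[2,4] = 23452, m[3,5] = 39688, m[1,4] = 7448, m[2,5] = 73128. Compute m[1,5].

29260

m[1,5] = min over k∈[1,4] of m[1,k]+m[k+1,5]+p_{0}·p_k·p_{5}.
k=1: 0 + 73128 + 7·40·76 = 94408; k=2: 3080 + 39688 + 7·11·76 = 48620; k=3: 4004 + 37392 + 7·12·76 = 47780; k=4: 7448 + 0 + 7·41·76 = 29260.
Minimum: 29260 at k=4.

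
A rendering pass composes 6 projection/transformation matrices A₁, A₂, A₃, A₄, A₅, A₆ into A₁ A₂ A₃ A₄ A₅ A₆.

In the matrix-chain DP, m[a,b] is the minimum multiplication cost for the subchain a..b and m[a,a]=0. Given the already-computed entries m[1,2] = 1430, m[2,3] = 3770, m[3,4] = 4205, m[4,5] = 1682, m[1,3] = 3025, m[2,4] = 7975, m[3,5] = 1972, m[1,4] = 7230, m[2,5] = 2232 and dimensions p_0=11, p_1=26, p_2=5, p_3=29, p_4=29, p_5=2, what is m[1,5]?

2804

m[1,5] = min over k∈[1,4] of m[1,k]+m[k+1,5]+p_{0}·p_k·p_{5}.
k=1: 0 + 2232 + 11·26·2 = 2804; k=2: 1430 + 1972 + 11·5·2 = 3512; k=3: 3025 + 1682 + 11·29·2 = 5345; k=4: 7230 + 0 + 11·29·2 = 7868.
Minimum: 2804 at k=1.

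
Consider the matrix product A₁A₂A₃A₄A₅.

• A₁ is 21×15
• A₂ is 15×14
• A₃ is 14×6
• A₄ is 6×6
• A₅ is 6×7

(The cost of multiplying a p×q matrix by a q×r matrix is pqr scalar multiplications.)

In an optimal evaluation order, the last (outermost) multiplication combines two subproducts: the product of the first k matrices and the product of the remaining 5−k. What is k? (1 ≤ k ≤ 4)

Adjacent pairs: A₁A₂ = 21·15·14 = 4410; A₂A₃ = 15·14·6 = 1260; A₃A₄ = 14·6·6 = 504; A₄A₅ = 6·6·7 = 252.
Length 3: A₁..A₃: k=1: 0+1260+21·15·6=3150; k=2: 4410+0+21·14·6=6174 → min 3150 | A₂..A₄: k=2: 0+504+15·14·6=1764; k=3: 1260+0+15·6·6=1800 → min 1764 | A₃..A₅: k=3: 0+252+14·6·7=840; k=4: 504+0+14·6·7=1092 → min 840.
Length 4: A₁..A₄: k=1: 0+1764+21·15·6=3654; k=2: 4410+504+21·14·6=6678; k=3: 3150+0+21·6·6=3906 → min 3654 | A₂..A₅: k=2: 0+840+15·14·7=2310; k=3: 1260+252+15·6·7=2142; k=4: 1764+0+15·6·7=2394 → min 2142.
Top-level splits: k=1: (A₁..A₁)·(A₂..A₅) → 0+2142+21·15·7 = 4347; k=2: (A₁..A₂)·(A₃..A₅) → 4410+840+21·14·7 = 7308; k=3: (A₁..A₃)·(A₄..A₅) → 3150+252+21·6·7 = 4284; k=4: (A₁..A₄)·(A₅..A₅) → 3654+0+21·6·7 = 4536.
Best split is after A₃, i.e. k = 3.

3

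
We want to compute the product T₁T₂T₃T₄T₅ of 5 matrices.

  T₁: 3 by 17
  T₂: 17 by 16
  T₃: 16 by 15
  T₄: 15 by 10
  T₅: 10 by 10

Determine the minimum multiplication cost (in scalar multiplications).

Adjacent pairs: T₁T₂ = 3·17·16 = 816; T₂T₃ = 17·16·15 = 4080; T₃T₄ = 16·15·10 = 2400; T₄T₅ = 15·10·10 = 1500.
Length 3: T₁..T₃: k=1: 0+4080+3·17·15=4845; k=2: 816+0+3·16·15=1536 → min 1536 | T₂..T₄: k=2: 0+2400+17·16·10=5120; k=3: 4080+0+17·15·10=6630 → min 5120 | T₃..T₅: k=3: 0+1500+16·15·10=3900; k=4: 2400+0+16·10·10=4000 → min 3900.
Length 4: T₁..T₄: k=1: 0+5120+3·17·10=5630; k=2: 816+2400+3·16·10=3696; k=3: 1536+0+3·15·10=1986 → min 1986 | T₂..T₅: k=2: 0+3900+17·16·10=6620; k=3: 4080+1500+17·15·10=8130; k=4: 5120+0+17·10·10=6820 → min 6620.
Length 5: T₁..T₅: k=1: 0+6620+3·17·10=7130; k=2: 816+3900+3·16·10=5196; k=3: 1536+1500+3·15·10=3486; k=4: 1986+0+3·10·10=2286 → min 2286.
Optimal order: ((((T₁T₂)T₃)T₄)T₅) with cost 2286.

2286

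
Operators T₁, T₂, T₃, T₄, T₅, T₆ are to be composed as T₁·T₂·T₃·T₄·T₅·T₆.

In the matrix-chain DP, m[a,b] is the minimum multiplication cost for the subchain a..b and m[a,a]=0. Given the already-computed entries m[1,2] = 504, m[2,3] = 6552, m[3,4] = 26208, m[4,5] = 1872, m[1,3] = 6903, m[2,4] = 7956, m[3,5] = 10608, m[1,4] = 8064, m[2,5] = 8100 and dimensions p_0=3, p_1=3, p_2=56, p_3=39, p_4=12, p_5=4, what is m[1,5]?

8136

m[1,5] = min over k∈[1,4] of m[1,k]+m[k+1,5]+p_{0}·p_k·p_{5}.
k=1: 0 + 8100 + 3·3·4 = 8136; k=2: 504 + 10608 + 3·56·4 = 11784; k=3: 6903 + 1872 + 3·39·4 = 9243; k=4: 8064 + 0 + 3·12·4 = 8208.
Minimum: 8136 at k=1.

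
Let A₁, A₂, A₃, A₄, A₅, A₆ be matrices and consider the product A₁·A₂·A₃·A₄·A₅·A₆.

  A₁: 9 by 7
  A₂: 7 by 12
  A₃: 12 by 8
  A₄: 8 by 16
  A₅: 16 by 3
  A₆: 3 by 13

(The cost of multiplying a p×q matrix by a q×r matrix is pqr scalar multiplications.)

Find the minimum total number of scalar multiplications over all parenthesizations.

Adjacent pairs: A₁A₂ = 9·7·12 = 756; A₂A₃ = 7·12·8 = 672; A₃A₄ = 12·8·16 = 1536; A₄A₅ = 8·16·3 = 384; A₅A₆ = 16·3·13 = 624.
Length 3: A₁..A₃: k=1: 0+672+9·7·8=1176; k=2: 756+0+9·12·8=1620 → min 1176 | A₂..A₄: k=2: 0+1536+7·12·16=2880; k=3: 672+0+7·8·16=1568 → min 1568 | A₃..A₅: k=3: 0+384+12·8·3=672; k=4: 1536+0+12·16·3=2112 → min 672 | A₄..A₆: k=4: 0+624+8·16·13=2288; k=5: 384+0+8·3·13=696 → min 696.
Length 4: A₁..A₄: k=1: 0+1568+9·7·16=2576; k=2: 756+1536+9·12·16=4020; k=3: 1176+0+9·8·16=2328 → min 2328 | A₂..A₅: k=2: 0+672+7·12·3=924; k=3: 672+384+7·8·3=1224; k=4: 1568+0+7·16·3=1904 → min 924 | A₃..A₆: k=3: 0+696+12·8·13=1944; k=4: 1536+624+12·16·13=4656; k=5: 672+0+12·3·13=1140 → min 1140.
Length 5: A₁..A₅: k=1: 0+924+9·7·3=1113; k=2: 756+672+9·12·3=1752; k=3: 1176+384+9·8·3=1776; k=4: 2328+0+9·16·3=2760 → min 1113 | A₂..A₆: k=2: 0+1140+7·12·13=2232; k=3: 672+696+7·8·13=2096; k=4: 1568+624+7·16·13=3648; k=5: 924+0+7·3·13=1197 → min 1197.
Length 6: A₁..A₆: k=1: 0+1197+9·7·13=2016; k=2: 756+1140+9·12·13=3300; k=3: 1176+696+9·8·13=2808; k=4: 2328+624+9·16·13=4824; k=5: 1113+0+9·3·13=1464 → min 1464.
Optimal order: ((A₁·(A₂·(A₃·(A₄·A₅))))·A₆) with cost 1464.

1464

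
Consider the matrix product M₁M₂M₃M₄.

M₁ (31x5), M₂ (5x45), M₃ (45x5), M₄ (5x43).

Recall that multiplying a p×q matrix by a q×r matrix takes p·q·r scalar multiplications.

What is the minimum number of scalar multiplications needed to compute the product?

Adjacent pairs: M₁M₂ = 31·5·45 = 6975; M₂M₃ = 5·45·5 = 1125; M₃M₄ = 45·5·43 = 9675.
Length 3: M₁..M₃: k=1: 0+1125+31·5·5=1900; k=2: 6975+0+31·45·5=13950 → min 1900 | M₂..M₄: k=2: 0+9675+5·45·43=19350; k=3: 1125+0+5·5·43=2200 → min 2200.
Length 4: M₁..M₄: k=1: 0+2200+31·5·43=8865; k=2: 6975+9675+31·45·43=76635; k=3: 1900+0+31·5·43=8565 → min 8565.
Optimal order: ((M₁(M₂M₃))M₄) with cost 8565.

8565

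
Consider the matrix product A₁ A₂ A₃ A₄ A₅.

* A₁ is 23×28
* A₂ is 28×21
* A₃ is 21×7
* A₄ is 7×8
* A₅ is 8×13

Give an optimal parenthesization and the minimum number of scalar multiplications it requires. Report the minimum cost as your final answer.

11445

Adjacent pairs: A₁A₂ = 23·28·21 = 13524; A₂A₃ = 28·21·7 = 4116; A₃A₄ = 21·7·8 = 1176; A₄A₅ = 7·8·13 = 728.
Length 3: A₁..A₃: k=1: 0+4116+23·28·7=8624; k=2: 13524+0+23·21·7=16905 → min 8624 | A₂..A₄: k=2: 0+1176+28·21·8=5880; k=3: 4116+0+28·7·8=5684 → min 5684 | A₃..A₅: k=3: 0+728+21·7·13=2639; k=4: 1176+0+21·8·13=3360 → min 2639.
Length 4: A₁..A₄: k=1: 0+5684+23·28·8=10836; k=2: 13524+1176+23·21·8=18564; k=3: 8624+0+23·7·8=9912 → min 9912 | A₂..A₅: k=2: 0+2639+28·21·13=10283; k=3: 4116+728+28·7·13=7392; k=4: 5684+0+28·8·13=8596 → min 7392.
Length 5: A₁..A₅: k=1: 0+7392+23·28·13=15764; k=2: 13524+2639+23·21·13=22442; k=3: 8624+728+23·7·13=11445; k=4: 9912+0+23·8·13=12304 → min 11445.
Optimal parenthesization: ((A₁ (A₂ A₃)) (A₄ A₅)) with cost 11445.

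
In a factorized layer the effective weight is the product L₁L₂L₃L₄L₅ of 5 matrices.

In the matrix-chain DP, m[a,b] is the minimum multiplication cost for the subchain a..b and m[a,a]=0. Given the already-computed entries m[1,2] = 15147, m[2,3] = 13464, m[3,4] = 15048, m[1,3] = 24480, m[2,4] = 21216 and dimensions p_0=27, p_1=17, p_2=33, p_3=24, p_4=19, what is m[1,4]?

m[1,4] = min over k∈[1,3] of m[1,k]+m[k+1,4]+p_{0}·p_k·p_{4}.
k=1: 0 + 21216 + 27·17·19 = 29937; k=2: 15147 + 15048 + 27·33·19 = 47124; k=3: 24480 + 0 + 27·24·19 = 36792.
Minimum: 29937 at k=1.

29937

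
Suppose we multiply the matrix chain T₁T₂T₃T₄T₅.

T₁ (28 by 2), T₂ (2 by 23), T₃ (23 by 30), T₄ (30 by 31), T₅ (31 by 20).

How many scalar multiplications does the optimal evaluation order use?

Adjacent pairs: T₁T₂ = 28·2·23 = 1288; T₂T₃ = 2·23·30 = 1380; T₃T₄ = 23·30·31 = 21390; T₄T₅ = 30·31·20 = 18600.
Length 3: T₁..T₃: k=1: 0+1380+28·2·30=3060; k=2: 1288+0+28·23·30=20608 → min 3060 | T₂..T₄: k=2: 0+21390+2·23·31=22816; k=3: 1380+0+2·30·31=3240 → min 3240 | T₃..T₅: k=3: 0+18600+23·30·20=32400; k=4: 21390+0+23·31·20=35650 → min 32400.
Length 4: T₁..T₄: k=1: 0+3240+28·2·31=4976; k=2: 1288+21390+28·23·31=42642; k=3: 3060+0+28·30·31=29100 → min 4976 | T₂..T₅: k=2: 0+32400+2·23·20=33320; k=3: 1380+18600+2·30·20=21180; k=4: 3240+0+2·31·20=4480 → min 4480.
Length 5: T₁..T₅: k=1: 0+4480+28·2·20=5600; k=2: 1288+32400+28·23·20=46568; k=3: 3060+18600+28·30·20=38460; k=4: 4976+0+28·31·20=22336 → min 5600.
Optimal order: (T₁(((T₂T₃)T₄)T₅)) with cost 5600.

5600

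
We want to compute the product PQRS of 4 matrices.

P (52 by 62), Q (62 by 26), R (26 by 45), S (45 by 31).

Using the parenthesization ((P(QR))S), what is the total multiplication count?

290160

(QR): 62×26 by 26×45 → 62×45, cost 62·26·45 = 72540
(P(QR)): 52×62 by 62×45 → 52×45, cost 52·62·45 = 145080; cumulative 217620
((P(QR))S): 52×45 by 45×31 → 52×31, cost 52·45·31 = 72540; cumulative 290160
Total: 290160 scalar multiplications.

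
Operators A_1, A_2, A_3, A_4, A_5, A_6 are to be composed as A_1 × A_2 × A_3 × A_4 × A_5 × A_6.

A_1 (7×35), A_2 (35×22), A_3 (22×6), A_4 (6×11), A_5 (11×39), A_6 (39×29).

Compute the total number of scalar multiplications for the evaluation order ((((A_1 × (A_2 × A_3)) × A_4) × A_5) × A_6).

(A_2 × A_3): 35×22 by 22×6 → 35×6, cost 35·22·6 = 4620
(A_1 × (A_2 × A_3)): 7×35 by 35×6 → 7×6, cost 7·35·6 = 1470; cumulative 6090
((A_1 × (A_2 × A_3)) × A_4): 7×6 by 6×11 → 7×11, cost 7·6·11 = 462; cumulative 6552
(((A_1 × (A_2 × A_3)) × A_4) × A_5): 7×11 by 11×39 → 7×39, cost 7·11·39 = 3003; cumulative 9555
((((A_1 × (A_2 × A_3)) × A_4) × A_5) × A_6): 7×39 by 39×29 → 7×29, cost 7·39·29 = 7917; cumulative 17472
Total: 17472 scalar multiplications.

17472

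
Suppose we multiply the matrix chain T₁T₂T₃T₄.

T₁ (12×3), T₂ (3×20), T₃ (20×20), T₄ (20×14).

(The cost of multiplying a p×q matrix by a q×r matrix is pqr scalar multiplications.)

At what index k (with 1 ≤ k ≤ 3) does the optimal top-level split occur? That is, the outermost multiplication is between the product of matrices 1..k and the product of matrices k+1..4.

Adjacent pairs: T₁T₂ = 12·3·20 = 720; T₂T₃ = 3·20·20 = 1200; T₃T₄ = 20·20·14 = 5600.
Length 3: T₁..T₃: k=1: 0+1200+12·3·20=1920; k=2: 720+0+12·20·20=5520 → min 1920 | T₂..T₄: k=2: 0+5600+3·20·14=6440; k=3: 1200+0+3·20·14=2040 → min 2040.
Top-level splits: k=1: (T₁..T₁)·(T₂..T₄) → 0+2040+12·3·14 = 2544; k=2: (T₁..T₂)·(T₃..T₄) → 720+5600+12·20·14 = 9680; k=3: (T₁..T₃)·(T₄..T₄) → 1920+0+12·20·14 = 5280.
Best split is after T₁, i.e. k = 1.

1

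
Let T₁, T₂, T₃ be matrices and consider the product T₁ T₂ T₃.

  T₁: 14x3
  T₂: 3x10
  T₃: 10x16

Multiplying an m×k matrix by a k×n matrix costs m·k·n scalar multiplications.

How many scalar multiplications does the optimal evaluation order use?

1152

Order (T₁ (T₂ T₃)): (T₂ T₃): 3×10 by 10×16 → 3×16, cost 3·10·16 = 480; (T₁ (T₂ T₃)): 14×3 by 3×16 → 14×16, cost 14·3·16 = 672; cumulative 1152. Total 1152.
Order ((T₁ T₂) T₃): (T₁ T₂): 14×3 by 3×10 → 14×10, cost 14·3·10 = 420; ((T₁ T₂) T₃): 14×10 by 10×16 → 14×16, cost 14·10·16 = 2240; cumulative 2660. Total 2660.
Minimum: 1152.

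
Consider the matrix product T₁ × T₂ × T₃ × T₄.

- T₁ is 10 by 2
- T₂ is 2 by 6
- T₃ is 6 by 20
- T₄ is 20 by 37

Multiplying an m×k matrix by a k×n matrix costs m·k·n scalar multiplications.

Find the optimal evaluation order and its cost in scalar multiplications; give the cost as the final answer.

2460

Adjacent pairs: T₁T₂ = 10·2·6 = 120; T₂T₃ = 2·6·20 = 240; T₃T₄ = 6·20·37 = 4440.
Length 3: T₁..T₃: k=1: 0+240+10·2·20=640; k=2: 120+0+10·6·20=1320 → min 640 | T₂..T₄: k=2: 0+4440+2·6·37=4884; k=3: 240+0+2·20·37=1720 → min 1720.
Length 4: T₁..T₄: k=1: 0+1720+10·2·37=2460; k=2: 120+4440+10·6·37=6780; k=3: 640+0+10·20·37=8040 → min 2460.
Optimal parenthesization: (T₁ × ((T₂ × T₃) × T₄)) with cost 2460.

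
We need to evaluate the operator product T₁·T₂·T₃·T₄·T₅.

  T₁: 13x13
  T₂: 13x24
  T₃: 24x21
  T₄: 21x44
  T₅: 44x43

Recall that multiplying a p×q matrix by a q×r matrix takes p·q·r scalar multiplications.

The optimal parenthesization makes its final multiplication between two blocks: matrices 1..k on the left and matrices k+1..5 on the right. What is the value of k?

Adjacent pairs: T₁T₂ = 13·13·24 = 4056; T₂T₃ = 13·24·21 = 6552; T₃T₄ = 24·21·44 = 22176; T₄T₅ = 21·44·43 = 39732.
Length 3: T₁..T₃: k=1: 0+6552+13·13·21=10101; k=2: 4056+0+13·24·21=10608 → min 10101 | T₂..T₄: k=2: 0+22176+13·24·44=35904; k=3: 6552+0+13·21·44=18564 → min 18564 | T₃..T₅: k=3: 0+39732+24·21·43=61404; k=4: 22176+0+24·44·43=67584 → min 61404.
Length 4: T₁..T₄: k=1: 0+18564+13·13·44=26000; k=2: 4056+22176+13·24·44=39960; k=3: 10101+0+13·21·44=22113 → min 22113 | T₂..T₅: k=2: 0+61404+13·24·43=74820; k=3: 6552+39732+13·21·43=58023; k=4: 18564+0+13·44·43=43160 → min 43160.
Top-level splits: k=1: (T₁..T₁)·(T₂..T₅) → 0+43160+13·13·43 = 50427; k=2: (T₁..T₂)·(T₃..T₅) → 4056+61404+13·24·43 = 78876; k=3: (T₁..T₃)·(T₄..T₅) → 10101+39732+13·21·43 = 61572; k=4: (T₁..T₄)·(T₅..T₅) → 22113+0+13·44·43 = 46709.
Best split is after T₄, i.e. k = 4.

4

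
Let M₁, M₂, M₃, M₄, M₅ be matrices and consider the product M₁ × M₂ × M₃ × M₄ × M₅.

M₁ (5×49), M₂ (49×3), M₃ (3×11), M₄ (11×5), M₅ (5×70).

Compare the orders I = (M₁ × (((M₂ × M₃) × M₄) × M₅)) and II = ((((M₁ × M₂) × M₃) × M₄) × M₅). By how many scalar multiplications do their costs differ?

Order I = (M₁ × (((M₂ × M₃) × M₄) × M₅)): (M₂ × M₃): 49×3 by 3×11 → 49×11, cost 49·3·11 = 1617; ((M₂ × M₃) × M₄): 49×11 by 11×5 → 49×5, cost 49·11·5 = 2695; cumulative 4312; (((M₂ × M₃) × M₄) × M₅): 49×5 by 5×70 → 49×70, cost 49·5·70 = 17150; cumulative 21462; (M₁ × (((M₂ × M₃) × M₄) × M₅)): 5×49 by 49×70 → 5×70, cost 5·49·70 = 17150; cumulative 38612. Total 38612.
Order II = ((((M₁ × M₂) × M₃) × M₄) × M₅): (M₁ × M₂): 5×49 by 49×3 → 5×3, cost 5·49·3 = 735; ((M₁ × M₂) × M₃): 5×3 by 3×11 → 5×11, cost 5·3·11 = 165; cumulative 900; (((M₁ × M₂) × M₃) × M₄): 5×11 by 11×5 → 5×5, cost 5·11·5 = 275; cumulative 1175; ((((M₁ × M₂) × M₃) × M₄) × M₅): 5×5 by 5×70 → 5×70, cost 5·5·70 = 1750; cumulative 2925. Total 2925.
Difference: |38612 − 2925| = 35687.

35687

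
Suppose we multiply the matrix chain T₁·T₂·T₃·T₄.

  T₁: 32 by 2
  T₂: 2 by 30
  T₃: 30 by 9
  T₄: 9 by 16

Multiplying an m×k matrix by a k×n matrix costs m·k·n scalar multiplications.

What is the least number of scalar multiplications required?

Adjacent pairs: T₁T₂ = 32·2·30 = 1920; T₂T₃ = 2·30·9 = 540; T₃T₄ = 30·9·16 = 4320.
Length 3: T₁..T₃: k=1: 0+540+32·2·9=1116; k=2: 1920+0+32·30·9=10560 → min 1116 | T₂..T₄: k=2: 0+4320+2·30·16=5280; k=3: 540+0+2·9·16=828 → min 828.
Length 4: T₁..T₄: k=1: 0+828+32·2·16=1852; k=2: 1920+4320+32·30·16=21600; k=3: 1116+0+32·9·16=5724 → min 1852.
Optimal order: (T₁·((T₂·T₃)·T₄)) with cost 1852.

1852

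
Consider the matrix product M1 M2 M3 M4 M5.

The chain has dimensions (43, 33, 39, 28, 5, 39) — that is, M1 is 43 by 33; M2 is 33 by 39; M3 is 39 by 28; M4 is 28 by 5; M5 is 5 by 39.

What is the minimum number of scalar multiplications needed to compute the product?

27375

Adjacent pairs: M1M2 = 43·33·39 = 55341; M2M3 = 33·39·28 = 36036; M3M4 = 39·28·5 = 5460; M4M5 = 28·5·39 = 5460.
Length 3: M1..M3: k=1: 0+36036+43·33·28=75768; k=2: 55341+0+43·39·28=102297 → min 75768 | M2..M4: k=2: 0+5460+33·39·5=11895; k=3: 36036+0+33·28·5=40656 → min 11895 | M3..M5: k=3: 0+5460+39·28·39=48048; k=4: 5460+0+39·5·39=13065 → min 13065.
Length 4: M1..M4: k=1: 0+11895+43·33·5=18990; k=2: 55341+5460+43·39·5=69186; k=3: 75768+0+43·28·5=81788 → min 18990 | M2..M5: k=2: 0+13065+33·39·39=63258; k=3: 36036+5460+33·28·39=77532; k=4: 11895+0+33·5·39=18330 → min 18330.
Length 5: M1..M5: k=1: 0+18330+43·33·39=73671; k=2: 55341+13065+43·39·39=133809; k=3: 75768+5460+43·28·39=128184; k=4: 18990+0+43·5·39=27375 → min 27375.
Optimal order: ((M1 (M2 (M3 M4))) M5) with cost 27375.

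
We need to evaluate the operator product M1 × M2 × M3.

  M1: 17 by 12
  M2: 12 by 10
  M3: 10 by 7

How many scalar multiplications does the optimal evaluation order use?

Order (M1 × (M2 × M3)): (M2 × M3): 12×10 by 10×7 → 12×7, cost 12·10·7 = 840; (M1 × (M2 × M3)): 17×12 by 12×7 → 17×7, cost 17·12·7 = 1428; cumulative 2268. Total 2268.
Order ((M1 × M2) × M3): (M1 × M2): 17×12 by 12×10 → 17×10, cost 17·12·10 = 2040; ((M1 × M2) × M3): 17×10 by 10×7 → 17×7, cost 17·10·7 = 1190; cumulative 3230. Total 3230.
Minimum: 2268.

2268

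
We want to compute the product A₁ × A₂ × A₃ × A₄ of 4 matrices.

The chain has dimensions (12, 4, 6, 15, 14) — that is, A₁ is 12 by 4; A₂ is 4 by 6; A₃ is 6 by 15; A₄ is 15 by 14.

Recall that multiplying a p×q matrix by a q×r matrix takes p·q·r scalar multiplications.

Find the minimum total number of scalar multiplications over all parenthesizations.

1872

Adjacent pairs: A₁A₂ = 12·4·6 = 288; A₂A₃ = 4·6·15 = 360; A₃A₄ = 6·15·14 = 1260.
Length 3: A₁..A₃: k=1: 0+360+12·4·15=1080; k=2: 288+0+12·6·15=1368 → min 1080 | A₂..A₄: k=2: 0+1260+4·6·14=1596; k=3: 360+0+4·15·14=1200 → min 1200.
Length 4: A₁..A₄: k=1: 0+1200+12·4·14=1872; k=2: 288+1260+12·6·14=2556; k=3: 1080+0+12·15·14=3600 → min 1872.
Optimal order: (A₁ × ((A₂ × A₃) × A₄)) with cost 1872.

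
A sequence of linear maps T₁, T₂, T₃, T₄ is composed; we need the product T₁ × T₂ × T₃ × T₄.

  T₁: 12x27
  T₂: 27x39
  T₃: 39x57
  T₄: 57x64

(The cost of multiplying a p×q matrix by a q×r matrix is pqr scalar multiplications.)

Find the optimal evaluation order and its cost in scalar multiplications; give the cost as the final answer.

Adjacent pairs: T₁T₂ = 12·27·39 = 12636; T₂T₃ = 27·39·57 = 60021; T₃T₄ = 39·57·64 = 142272.
Length 3: T₁..T₃: k=1: 0+60021+12·27·57=78489; k=2: 12636+0+12·39·57=39312 → min 39312 | T₂..T₄: k=2: 0+142272+27·39·64=209664; k=3: 60021+0+27·57·64=158517 → min 158517.
Length 4: T₁..T₄: k=1: 0+158517+12·27·64=179253; k=2: 12636+142272+12·39·64=184860; k=3: 39312+0+12·57·64=83088 → min 83088.
Optimal parenthesization: (((T₁ × T₂) × T₃) × T₄) with cost 83088.

83088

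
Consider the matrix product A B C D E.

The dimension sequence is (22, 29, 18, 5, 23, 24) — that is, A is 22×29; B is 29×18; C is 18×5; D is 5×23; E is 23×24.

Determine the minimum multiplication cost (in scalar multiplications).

Adjacent pairs: AB = 22·29·18 = 11484; BC = 29·18·5 = 2610; CD = 18·5·23 = 2070; DE = 5·23·24 = 2760.
Length 3: A..C: k=1: 0+2610+22·29·5=5800; k=2: 11484+0+22·18·5=13464 → min 5800 | B..D: k=2: 0+2070+29·18·23=14076; k=3: 2610+0+29·5·23=5945 → min 5945 | C..E: k=3: 0+2760+18·5·24=4920; k=4: 2070+0+18·23·24=12006 → min 4920.
Length 4: A..D: k=1: 0+5945+22·29·23=20619; k=2: 11484+2070+22·18·23=22662; k=3: 5800+0+22·5·23=8330 → min 8330 | B..E: k=2: 0+4920+29·18·24=17448; k=3: 2610+2760+29·5·24=8850; k=4: 5945+0+29·23·24=21953 → min 8850.
Length 5: A..E: k=1: 0+8850+22·29·24=24162; k=2: 11484+4920+22·18·24=25908; k=3: 5800+2760+22·5·24=11200; k=4: 8330+0+22·23·24=20474 → min 11200.
Optimal order: ((A (B C)) (D E)) with cost 11200.

11200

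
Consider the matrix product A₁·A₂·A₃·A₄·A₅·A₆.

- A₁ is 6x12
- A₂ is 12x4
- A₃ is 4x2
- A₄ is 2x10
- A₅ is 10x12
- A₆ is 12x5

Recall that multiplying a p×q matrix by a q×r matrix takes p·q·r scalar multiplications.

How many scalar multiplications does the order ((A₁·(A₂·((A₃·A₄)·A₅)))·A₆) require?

2360

(A₃·A₄): 4×2 by 2×10 → 4×10, cost 4·2·10 = 80
((A₃·A₄)·A₅): 4×10 by 10×12 → 4×12, cost 4·10·12 = 480; cumulative 560
(A₂·((A₃·A₄)·A₅)): 12×4 by 4×12 → 12×12, cost 12·4·12 = 576; cumulative 1136
(A₁·(A₂·((A₃·A₄)·A₅))): 6×12 by 12×12 → 6×12, cost 6·12·12 = 864; cumulative 2000
((A₁·(A₂·((A₃·A₄)·A₅)))·A₆): 6×12 by 12×5 → 6×5, cost 6·12·5 = 360; cumulative 2360
Total: 2360 scalar multiplications.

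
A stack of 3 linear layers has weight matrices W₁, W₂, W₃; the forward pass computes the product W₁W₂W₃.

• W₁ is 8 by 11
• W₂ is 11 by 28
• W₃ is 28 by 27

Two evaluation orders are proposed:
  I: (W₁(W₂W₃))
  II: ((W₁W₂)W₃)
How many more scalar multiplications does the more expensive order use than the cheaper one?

Order I = (W₁(W₂W₃)): (W₂W₃): 11×28 by 28×27 → 11×27, cost 11·28·27 = 8316; (W₁(W₂W₃)): 8×11 by 11×27 → 8×27, cost 8·11·27 = 2376; cumulative 10692. Total 10692.
Order II = ((W₁W₂)W₃): (W₁W₂): 8×11 by 11×28 → 8×28, cost 8·11·28 = 2464; ((W₁W₂)W₃): 8×28 by 28×27 → 8×27, cost 8·28·27 = 6048; cumulative 8512. Total 8512.
Difference: |10692 − 8512| = 2180.

2180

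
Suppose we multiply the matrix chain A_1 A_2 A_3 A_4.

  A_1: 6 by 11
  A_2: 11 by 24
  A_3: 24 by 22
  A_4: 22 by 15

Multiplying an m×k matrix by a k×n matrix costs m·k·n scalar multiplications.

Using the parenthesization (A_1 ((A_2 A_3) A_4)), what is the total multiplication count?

10428

(A_2 A_3): 11×24 by 24×22 → 11×22, cost 11·24·22 = 5808
((A_2 A_3) A_4): 11×22 by 22×15 → 11×15, cost 11·22·15 = 3630; cumulative 9438
(A_1 ((A_2 A_3) A_4)): 6×11 by 11×15 → 6×15, cost 6·11·15 = 990; cumulative 10428
Total: 10428 scalar multiplications.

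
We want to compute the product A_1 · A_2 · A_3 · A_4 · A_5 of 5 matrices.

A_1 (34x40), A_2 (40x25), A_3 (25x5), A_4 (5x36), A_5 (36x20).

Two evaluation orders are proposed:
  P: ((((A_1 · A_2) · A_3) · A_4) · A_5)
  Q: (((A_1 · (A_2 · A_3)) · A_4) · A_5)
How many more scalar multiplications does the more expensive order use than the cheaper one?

Order P = ((((A_1 · A_2) · A_3) · A_4) · A_5): (A_1 · A_2): 34×40 by 40×25 → 34×25, cost 34·40·25 = 34000; ((A_1 · A_2) · A_3): 34×25 by 25×5 → 34×5, cost 34·25·5 = 4250; cumulative 38250; (((A_1 · A_2) · A_3) · A_4): 34×5 by 5×36 → 34×36, cost 34·5·36 = 6120; cumulative 44370; ((((A_1 · A_2) · A_3) · A_4) · A_5): 34×36 by 36×20 → 34×20, cost 34·36·20 = 24480; cumulative 68850. Total 68850.
Order Q = (((A_1 · (A_2 · A_3)) · A_4) · A_5): (A_2 · A_3): 40×25 by 25×5 → 40×5, cost 40·25·5 = 5000; (A_1 · (A_2 · A_3)): 34×40 by 40×5 → 34×5, cost 34·40·5 = 6800; cumulative 11800; ((A_1 · (A_2 · A_3)) · A_4): 34×5 by 5×36 → 34×36, cost 34·5·36 = 6120; cumulative 17920; (((A_1 · (A_2 · A_3)) · A_4) · A_5): 34×36 by 36×20 → 34×20, cost 34·36·20 = 24480; cumulative 42400. Total 42400.
Difference: |68850 − 42400| = 26450.

26450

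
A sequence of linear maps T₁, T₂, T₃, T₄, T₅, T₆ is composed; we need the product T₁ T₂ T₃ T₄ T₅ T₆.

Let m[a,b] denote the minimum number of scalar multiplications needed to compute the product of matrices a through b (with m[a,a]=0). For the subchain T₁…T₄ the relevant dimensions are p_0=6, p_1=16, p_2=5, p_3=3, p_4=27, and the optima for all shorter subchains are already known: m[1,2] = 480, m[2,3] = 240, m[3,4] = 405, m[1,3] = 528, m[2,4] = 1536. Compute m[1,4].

1014

m[1,4] = min over k∈[1,3] of m[1,k]+m[k+1,4]+p_{0}·p_k·p_{4}.
k=1: 0 + 1536 + 6·16·27 = 4128; k=2: 480 + 405 + 6·5·27 = 1695; k=3: 528 + 0 + 6·3·27 = 1014.
Minimum: 1014 at k=3.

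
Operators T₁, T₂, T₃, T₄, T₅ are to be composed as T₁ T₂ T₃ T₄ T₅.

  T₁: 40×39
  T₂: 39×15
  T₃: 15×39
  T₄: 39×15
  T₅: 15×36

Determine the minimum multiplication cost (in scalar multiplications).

Adjacent pairs: T₁T₂ = 40·39·15 = 23400; T₂T₃ = 39·15·39 = 22815; T₃T₄ = 15·39·15 = 8775; T₄T₅ = 39·15·36 = 21060.
Length 3: T₁..T₃: k=1: 0+22815+40·39·39=83655; k=2: 23400+0+40·15·39=46800 → min 46800 | T₂..T₄: k=2: 0+8775+39·15·15=17550; k=3: 22815+0+39·39·15=45630 → min 17550 | T₃..T₅: k=3: 0+21060+15·39·36=42120; k=4: 8775+0+15·15·36=16875 → min 16875.
Length 4: T₁..T₄: k=1: 0+17550+40·39·15=40950; k=2: 23400+8775+40·15·15=41175; k=3: 46800+0+40·39·15=70200 → min 40950 | T₂..T₅: k=2: 0+16875+39·15·36=37935; k=3: 22815+21060+39·39·36=98631; k=4: 17550+0+39·15·36=38610 → min 37935.
Length 5: T₁..T₅: k=1: 0+37935+40·39·36=94095; k=2: 23400+16875+40·15·36=61875; k=3: 46800+21060+40·39·36=124020; k=4: 40950+0+40·15·36=62550 → min 61875.
Optimal order: ((T₁ T₂) ((T₃ T₄) T₅)) with cost 61875.

61875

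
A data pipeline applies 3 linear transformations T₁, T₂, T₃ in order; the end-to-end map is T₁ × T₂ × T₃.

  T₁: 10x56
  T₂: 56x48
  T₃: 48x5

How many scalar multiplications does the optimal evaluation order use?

16240

Order (T₁ × (T₂ × T₃)): (T₂ × T₃): 56×48 by 48×5 → 56×5, cost 56·48·5 = 13440; (T₁ × (T₂ × T₃)): 10×56 by 56×5 → 10×5, cost 10·56·5 = 2800; cumulative 16240. Total 16240.
Order ((T₁ × T₂) × T₃): (T₁ × T₂): 10×56 by 56×48 → 10×48, cost 10·56·48 = 26880; ((T₁ × T₂) × T₃): 10×48 by 48×5 → 10×5, cost 10·48·5 = 2400; cumulative 29280. Total 29280.
Minimum: 16240.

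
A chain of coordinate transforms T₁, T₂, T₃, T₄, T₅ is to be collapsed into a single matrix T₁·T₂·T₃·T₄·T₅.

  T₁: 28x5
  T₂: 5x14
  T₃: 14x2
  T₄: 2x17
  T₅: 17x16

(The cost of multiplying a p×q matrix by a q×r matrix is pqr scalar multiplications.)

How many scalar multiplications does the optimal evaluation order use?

1860

Adjacent pairs: T₁T₂ = 28·5·14 = 1960; T₂T₃ = 5·14·2 = 140; T₃T₄ = 14·2·17 = 476; T₄T₅ = 2·17·16 = 544.
Length 3: T₁..T₃: k=1: 0+140+28·5·2=420; k=2: 1960+0+28·14·2=2744 → min 420 | T₂..T₄: k=2: 0+476+5·14·17=1666; k=3: 140+0+5·2·17=310 → min 310 | T₃..T₅: k=3: 0+544+14·2·16=992; k=4: 476+0+14·17·16=4284 → min 992.
Length 4: T₁..T₄: k=1: 0+310+28·5·17=2690; k=2: 1960+476+28·14·17=9100; k=3: 420+0+28·2·17=1372 → min 1372 | T₂..T₅: k=2: 0+992+5·14·16=2112; k=3: 140+544+5·2·16=844; k=4: 310+0+5·17·16=1670 → min 844.
Length 5: T₁..T₅: k=1: 0+844+28·5·16=3084; k=2: 1960+992+28·14·16=9224; k=3: 420+544+28·2·16=1860; k=4: 1372+0+28·17·16=8988 → min 1860.
Optimal order: ((T₁·(T₂·T₃))·(T₄·T₅)) with cost 1860.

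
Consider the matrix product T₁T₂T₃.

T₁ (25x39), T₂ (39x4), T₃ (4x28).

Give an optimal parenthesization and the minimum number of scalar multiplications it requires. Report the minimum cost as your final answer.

6700

(T₁(T₂T₃)): cost 31668.
((T₁T₂)T₃): cost 6700.
Optimal: ((T₁T₂)T₃) with cost 6700.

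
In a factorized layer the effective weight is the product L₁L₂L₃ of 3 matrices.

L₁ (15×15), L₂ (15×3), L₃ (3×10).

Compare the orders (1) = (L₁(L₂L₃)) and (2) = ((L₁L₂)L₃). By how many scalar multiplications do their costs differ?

1575

Order (1) = (L₁(L₂L₃)): (L₂L₃): 15×3 by 3×10 → 15×10, cost 15·3·10 = 450; (L₁(L₂L₃)): 15×15 by 15×10 → 15×10, cost 15·15·10 = 2250; cumulative 2700. Total 2700.
Order (2) = ((L₁L₂)L₃): (L₁L₂): 15×15 by 15×3 → 15×3, cost 15·15·3 = 675; ((L₁L₂)L₃): 15×3 by 3×10 → 15×10, cost 15·3·10 = 450; cumulative 1125. Total 1125.
Difference: |2700 − 1125| = 1575.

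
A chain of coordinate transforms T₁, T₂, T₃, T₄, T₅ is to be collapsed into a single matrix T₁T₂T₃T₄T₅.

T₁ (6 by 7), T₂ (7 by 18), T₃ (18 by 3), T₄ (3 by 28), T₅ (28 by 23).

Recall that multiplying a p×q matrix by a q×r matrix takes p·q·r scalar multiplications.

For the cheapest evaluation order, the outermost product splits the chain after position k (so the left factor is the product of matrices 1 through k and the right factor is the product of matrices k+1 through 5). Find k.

Adjacent pairs: T₁T₂ = 6·7·18 = 756; T₂T₃ = 7·18·3 = 378; T₃T₄ = 18·3·28 = 1512; T₄T₅ = 3·28·23 = 1932.
Length 3: T₁..T₃: k=1: 0+378+6·7·3=504; k=2: 756+0+6·18·3=1080 → min 504 | T₂..T₄: k=2: 0+1512+7·18·28=5040; k=3: 378+0+7·3·28=966 → min 966 | T₃..T₅: k=3: 0+1932+18·3·23=3174; k=4: 1512+0+18·28·23=13104 → min 3174.
Length 4: T₁..T₄: k=1: 0+966+6·7·28=2142; k=2: 756+1512+6·18·28=5292; k=3: 504+0+6·3·28=1008 → min 1008 | T₂..T₅: k=2: 0+3174+7·18·23=6072; k=3: 378+1932+7·3·23=2793; k=4: 966+0+7·28·23=5474 → min 2793.
Top-level splits: k=1: (T₁..T₁)·(T₂..T₅) → 0+2793+6·7·23 = 3759; k=2: (T₁..T₂)·(T₃..T₅) → 756+3174+6·18·23 = 6414; k=3: (T₁..T₃)·(T₄..T₅) → 504+1932+6·3·23 = 2850; k=4: (T₁..T₄)·(T₅..T₅) → 1008+0+6·28·23 = 4872.
Best split is after T₃, i.e. k = 3.

3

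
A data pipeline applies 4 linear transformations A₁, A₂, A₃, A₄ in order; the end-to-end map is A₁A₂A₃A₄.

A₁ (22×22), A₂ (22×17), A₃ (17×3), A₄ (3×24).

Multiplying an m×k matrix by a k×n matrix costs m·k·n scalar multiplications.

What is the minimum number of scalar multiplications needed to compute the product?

4158

Adjacent pairs: A₁A₂ = 22·22·17 = 8228; A₂A₃ = 22·17·3 = 1122; A₃A₄ = 17·3·24 = 1224.
Length 3: A₁..A₃: k=1: 0+1122+22·22·3=2574; k=2: 8228+0+22·17·3=9350 → min 2574 | A₂..A₄: k=2: 0+1224+22·17·24=10200; k=3: 1122+0+22·3·24=2706 → min 2706.
Length 4: A₁..A₄: k=1: 0+2706+22·22·24=14322; k=2: 8228+1224+22·17·24=18428; k=3: 2574+0+22·3·24=4158 → min 4158.
Optimal order: ((A₁(A₂A₃))A₄) with cost 4158.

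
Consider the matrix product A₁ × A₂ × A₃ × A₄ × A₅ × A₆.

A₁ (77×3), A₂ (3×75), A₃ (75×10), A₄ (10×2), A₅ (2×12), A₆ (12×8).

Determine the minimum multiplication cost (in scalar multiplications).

3836

Adjacent pairs: A₁A₂ = 77·3·75 = 17325; A₂A₃ = 3·75·10 = 2250; A₃A₄ = 75·10·2 = 1500; A₄A₅ = 10·2·12 = 240; A₅A₆ = 2·12·8 = 192.
Length 3: A₁..A₃: k=1: 0+2250+77·3·10=4560; k=2: 17325+0+77·75·10=75075 → min 4560 | A₂..A₄: k=2: 0+1500+3·75·2=1950; k=3: 2250+0+3·10·2=2310 → min 1950 | A₃..A₅: k=3: 0+240+75·10·12=9240; k=4: 1500+0+75·2·12=3300 → min 3300 | A₄..A₆: k=4: 0+192+10·2·8=352; k=5: 240+0+10·12·8=1200 → min 352.
Length 4: A₁..A₄: k=1: 0+1950+77·3·2=2412; k=2: 17325+1500+77·75·2=30375; k=3: 4560+0+77·10·2=6100 → min 2412 | A₂..A₅: k=2: 0+3300+3·75·12=6000; k=3: 2250+240+3·10·12=2850; k=4: 1950+0+3·2·12=2022 → min 2022 | A₃..A₆: k=3: 0+352+75·10·8=6352; k=4: 1500+192+75·2·8=2892; k=5: 3300+0+75·12·8=10500 → min 2892.
Length 5: A₁..A₅: k=1: 0+2022+77·3·12=4794; k=2: 17325+3300+77·75·12=89925; k=3: 4560+240+77·10·12=14040; k=4: 2412+0+77·2·12=4260 → min 4260 | A₂..A₆: k=2: 0+2892+3·75·8=4692; k=3: 2250+352+3·10·8=2842; k=4: 1950+192+3·2·8=2190; k=5: 2022+0+3·12·8=2310 → min 2190.
Length 6: A₁..A₆: k=1: 0+2190+77·3·8=4038; k=2: 17325+2892+77·75·8=66417; k=3: 4560+352+77·10·8=11072; k=4: 2412+192+77·2·8=3836; k=5: 4260+0+77·12·8=11652 → min 3836.
Optimal order: ((A₁ × (A₂ × (A₃ × A₄))) × (A₅ × A₆)) with cost 3836.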